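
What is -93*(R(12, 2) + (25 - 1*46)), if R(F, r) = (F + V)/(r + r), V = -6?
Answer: 3627/2 ≈ 1813.5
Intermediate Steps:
R(F, r) = (-6 + F)/(2*r) (R(F, r) = (F - 6)/(r + r) = (-6 + F)/((2*r)) = (-6 + F)*(1/(2*r)) = (-6 + F)/(2*r))
-93*(R(12, 2) + (25 - 1*46)) = -93*((1/2)*(-6 + 12)/2 + (25 - 1*46)) = -93*((1/2)*(1/2)*6 + (25 - 46)) = -93*(3/2 - 21) = -93*(-39/2) = 3627/2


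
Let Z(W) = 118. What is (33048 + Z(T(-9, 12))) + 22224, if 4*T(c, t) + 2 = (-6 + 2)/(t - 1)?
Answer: 55390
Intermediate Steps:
T(c, t) = -½ - 1/(-1 + t) (T(c, t) = -½ + ((-6 + 2)/(t - 1))/4 = -½ + (-4/(-1 + t))/4 = -½ - 1/(-1 + t))
(33048 + Z(T(-9, 12))) + 22224 = (33048 + 118) + 22224 = 33166 + 22224 = 55390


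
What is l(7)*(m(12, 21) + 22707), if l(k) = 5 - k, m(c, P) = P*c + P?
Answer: -45960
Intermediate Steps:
m(c, P) = P + P*c
l(7)*(m(12, 21) + 22707) = (5 - 1*7)*(21*(1 + 12) + 22707) = (5 - 7)*(21*13 + 22707) = -2*(273 + 22707) = -2*22980 = -45960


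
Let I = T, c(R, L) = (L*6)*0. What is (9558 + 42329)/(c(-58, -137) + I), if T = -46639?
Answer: -51887/46639 ≈ -1.1125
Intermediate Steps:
c(R, L) = 0 (c(R, L) = (6*L)*0 = 0)
I = -46639
(9558 + 42329)/(c(-58, -137) + I) = (9558 + 42329)/(0 - 46639) = 51887/(-46639) = 51887*(-1/46639) = -51887/46639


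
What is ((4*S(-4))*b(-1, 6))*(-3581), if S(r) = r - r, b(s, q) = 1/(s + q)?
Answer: 0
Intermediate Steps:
b(s, q) = 1/(q + s)
S(r) = 0
((4*S(-4))*b(-1, 6))*(-3581) = ((4*0)/(6 - 1))*(-3581) = (0/5)*(-3581) = (0*(1/5))*(-3581) = 0*(-3581) = 0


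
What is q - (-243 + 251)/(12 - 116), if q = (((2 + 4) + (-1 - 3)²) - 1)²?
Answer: 5734/13 ≈ 441.08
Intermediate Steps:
q = 441 (q = ((6 + (-4)²) - 1)² = ((6 + 16) - 1)² = (22 - 1)² = 21² = 441)
q - (-243 + 251)/(12 - 116) = 441 - (-243 + 251)/(12 - 116) = 441 - 8/(-104) = 441 - 8*(-1)/104 = 441 - 1*(-1/13) = 441 + 1/13 = 5734/13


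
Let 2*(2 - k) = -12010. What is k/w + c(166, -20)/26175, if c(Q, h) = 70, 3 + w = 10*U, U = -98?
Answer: -31432883/5146005 ≈ -6.1082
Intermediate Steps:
k = 6007 (k = 2 - ½*(-12010) = 2 + 6005 = 6007)
w = -983 (w = -3 + 10*(-98) = -3 - 980 = -983)
k/w + c(166, -20)/26175 = 6007/(-983) + 70/26175 = 6007*(-1/983) + 70*(1/26175) = -6007/983 + 14/5235 = -31432883/5146005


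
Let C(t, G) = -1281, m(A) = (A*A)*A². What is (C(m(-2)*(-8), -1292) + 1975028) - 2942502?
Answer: -968755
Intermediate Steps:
m(A) = A⁴ (m(A) = A²*A² = A⁴)
(C(m(-2)*(-8), -1292) + 1975028) - 2942502 = (-1281 + 1975028) - 2942502 = 1973747 - 2942502 = -968755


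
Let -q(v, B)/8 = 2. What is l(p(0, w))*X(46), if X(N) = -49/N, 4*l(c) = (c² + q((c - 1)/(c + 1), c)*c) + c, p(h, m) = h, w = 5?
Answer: 0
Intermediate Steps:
q(v, B) = -16 (q(v, B) = -8*2 = -16)
l(c) = -15*c/4 + c²/4 (l(c) = ((c² - 16*c) + c)/4 = (c² - 15*c)/4 = -15*c/4 + c²/4)
l(p(0, w))*X(46) = ((¼)*0*(-15 + 0))*(-49/46) = ((¼)*0*(-15))*(-49*1/46) = 0*(-49/46) = 0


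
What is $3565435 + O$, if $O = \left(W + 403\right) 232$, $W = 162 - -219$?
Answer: $3747323$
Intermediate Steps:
$W = 381$ ($W = 162 + 219 = 381$)
$O = 181888$ ($O = \left(381 + 403\right) 232 = 784 \cdot 232 = 181888$)
$3565435 + O = 3565435 + 181888 = 3747323$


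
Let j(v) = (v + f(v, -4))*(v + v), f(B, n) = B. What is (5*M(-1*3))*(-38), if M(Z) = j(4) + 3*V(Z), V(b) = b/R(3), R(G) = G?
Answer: -11590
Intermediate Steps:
j(v) = 4*v**2 (j(v) = (v + v)*(v + v) = (2*v)*(2*v) = 4*v**2)
V(b) = b/3
M(Z) = 64 + Z (M(Z) = 4*4**2 + 3*(Z/3) = 4*16 + Z = 64 + Z)
(5*M(-1*3))*(-38) = (5*(64 - 1*3))*(-38) = (5*(64 - 3))*(-38) = (5*61)*(-38) = 305*(-38) = -11590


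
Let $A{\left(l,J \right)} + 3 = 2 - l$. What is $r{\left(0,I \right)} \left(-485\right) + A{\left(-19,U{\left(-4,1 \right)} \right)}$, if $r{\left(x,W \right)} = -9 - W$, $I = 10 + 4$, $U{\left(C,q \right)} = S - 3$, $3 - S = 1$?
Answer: $11173$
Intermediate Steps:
$S = 2$ ($S = 3 - 1 = 2$)
$U{\left(C,q \right)} = -1$ ($U{\left(C,q \right)} = 2 - 3 = -1$)
$I = 14$
$A{\left(l,J \right)} = -1 - l$ ($A{\left(l,J \right)} = -3 - \left(-2 + l\right) = -1 - l$)
$r{\left(0,I \right)} \left(-485\right) + A{\left(-19,U{\left(-4,1 \right)} \right)} = \left(-9 - 14\right) \left(-485\right) - -18 = \left(-9 - 14\right) \left(-485\right) + \left(-1 + 19\right) = \left(-23\right) \left(-485\right) + 18 = 11155 + 18 = 11173$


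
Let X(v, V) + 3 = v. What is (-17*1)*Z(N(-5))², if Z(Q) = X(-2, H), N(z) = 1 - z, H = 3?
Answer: -425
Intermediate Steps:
X(v, V) = -3 + v
Z(Q) = -5 (Z(Q) = -3 - 2 = -5)
(-17*1)*Z(N(-5))² = -17*1*(-5)² = -17*25 = -425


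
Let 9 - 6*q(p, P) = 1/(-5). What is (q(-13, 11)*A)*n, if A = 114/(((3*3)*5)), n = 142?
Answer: 124108/225 ≈ 551.59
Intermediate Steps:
q(p, P) = 23/15 (q(p, P) = 3/2 - 1/(6*(-5)) = 3/2 - (-1)/(6*5) = 3/2 - ⅙*(-⅕) = 3/2 + 1/30 = 23/15)
A = 38/15 (A = 114/((9*5)) = 114/45 = 114*(1/45) = 38/15 ≈ 2.5333)
(q(-13, 11)*A)*n = ((23/15)*(38/15))*142 = (874/225)*142 = 124108/225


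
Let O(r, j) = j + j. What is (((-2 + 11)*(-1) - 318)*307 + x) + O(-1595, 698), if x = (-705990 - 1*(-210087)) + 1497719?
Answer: 902823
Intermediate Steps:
O(r, j) = 2*j
x = 1001816 (x = (-705990 + 210087) + 1497719 = -495903 + 1497719 = 1001816)
(((-2 + 11)*(-1) - 318)*307 + x) + O(-1595, 698) = (((-2 + 11)*(-1) - 318)*307 + 1001816) + 2*698 = ((9*(-1) - 318)*307 + 1001816) + 1396 = ((-9 - 318)*307 + 1001816) + 1396 = (-327*307 + 1001816) + 1396 = (-100389 + 1001816) + 1396 = 901427 + 1396 = 902823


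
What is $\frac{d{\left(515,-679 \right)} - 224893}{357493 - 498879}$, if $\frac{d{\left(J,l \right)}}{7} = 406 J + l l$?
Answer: $- \frac{2233012}{70693} \approx -31.587$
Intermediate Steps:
$d{\left(J,l \right)} = 7 l^{2} + 2842 J$ ($d{\left(J,l \right)} = 7 \left(406 J + l l\right) = 7 \left(406 J + l^{2}\right) = 7 \left(l^{2} + 406 J\right) = 7 l^{2} + 2842 J$)
$\frac{d{\left(515,-679 \right)} - 224893}{357493 - 498879} = \frac{\left(7 \left(-679\right)^{2} + 2842 \cdot 515\right) - 224893}{357493 - 498879} = \frac{\left(7 \cdot 461041 + 1463630\right) - 224893}{-141386} = \left(\left(3227287 + 1463630\right) - 224893\right) \left(- \frac{1}{141386}\right) = \left(4690917 - 224893\right) \left(- \frac{1}{141386}\right) = 4466024 \left(- \frac{1}{141386}\right) = - \frac{2233012}{70693}$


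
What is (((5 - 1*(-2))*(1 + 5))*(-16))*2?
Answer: -1344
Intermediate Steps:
(((5 - 1*(-2))*(1 + 5))*(-16))*2 = (((5 + 2)*6)*(-16))*2 = ((7*6)*(-16))*2 = (42*(-16))*2 = -672*2 = -1344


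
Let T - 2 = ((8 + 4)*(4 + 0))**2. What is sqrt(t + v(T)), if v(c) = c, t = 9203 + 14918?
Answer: sqrt(26427) ≈ 162.56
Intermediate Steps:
t = 24121
T = 2306 (T = 2 + ((8 + 4)*(4 + 0))**2 = 2 + (12*4)**2 = 2 + 48**2 = 2 + 2304 = 2306)
sqrt(t + v(T)) = sqrt(24121 + 2306) = sqrt(26427)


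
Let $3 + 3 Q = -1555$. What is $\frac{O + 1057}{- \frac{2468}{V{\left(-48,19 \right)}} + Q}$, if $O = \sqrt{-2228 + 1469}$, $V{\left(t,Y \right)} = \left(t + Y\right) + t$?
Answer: $- \frac{244167}{112562} - \frac{231 i \sqrt{759}}{112562} \approx -2.1692 - 0.056538 i$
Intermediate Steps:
$Q = - \frac{1558}{3}$ ($Q = -1 + \frac{1}{3} \left(-1555\right) = -1 - \frac{1555}{3} = - \frac{1558}{3} \approx -519.33$)
$V{\left(t,Y \right)} = Y + 2 t$ ($V{\left(t,Y \right)} = \left(Y + t\right) + t = Y + 2 t$)
$O = i \sqrt{759}$ ($O = \sqrt{-759} = i \sqrt{759} \approx 27.55 i$)
$\frac{O + 1057}{- \frac{2468}{V{\left(-48,19 \right)}} + Q} = \frac{i \sqrt{759} + 1057}{- \frac{2468}{19 + 2 \left(-48\right)} - \frac{1558}{3}} = \frac{1057 + i \sqrt{759}}{- \frac{2468}{19 - 96} - \frac{1558}{3}} = \frac{1057 + i \sqrt{759}}{- \frac{2468}{-77} - \frac{1558}{3}} = \frac{1057 + i \sqrt{759}}{\left(-2468\right) \left(- \frac{1}{77}\right) - \frac{1558}{3}} = \frac{1057 + i \sqrt{759}}{\frac{2468}{77} - \frac{1558}{3}} = \frac{1057 + i \sqrt{759}}{- \frac{112562}{231}} = \left(1057 + i \sqrt{759}\right) \left(- \frac{231}{112562}\right) = - \frac{244167}{112562} - \frac{231 i \sqrt{759}}{112562}$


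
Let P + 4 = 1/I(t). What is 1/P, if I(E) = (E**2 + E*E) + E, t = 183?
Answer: -67161/268643 ≈ -0.25000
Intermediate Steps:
I(E) = E + 2*E**2 (I(E) = (E**2 + E**2) + E = 2*E**2 + E = E + 2*E**2)
P = -268643/67161 (P = -4 + 1/(183*(1 + 2*183)) = -4 + 1/(183*(1 + 366)) = -4 + 1/(183*367) = -4 + 1/67161 = -268643/67161 ≈ -4.0000)
1/P = 1/(-268643/67161) = -67161/268643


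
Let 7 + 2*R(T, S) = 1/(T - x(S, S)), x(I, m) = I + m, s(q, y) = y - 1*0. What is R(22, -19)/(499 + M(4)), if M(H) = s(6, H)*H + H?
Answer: -419/62280 ≈ -0.0067277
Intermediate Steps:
s(q, y) = y (s(q, y) = y + 0 = y)
M(H) = H + H² (M(H) = H*H + H = H² + H = H + H²)
R(T, S) = -7/2 + 1/(2*(T - 2*S)) (R(T, S) = -7/2 + 1/(2*(T - (S + S))) = -7/2 + 1/(2*(T - 2*S)))
R(22, -19)/(499 + M(4)) = ((-1 - 14*(-19) + 7*22)/(2*(-1*22 + 2*(-19))))/(499 + 4*(1 + 4)) = ((-1 + 266 + 154)/(2*(-22 - 38)))/(499 + 4*5) = ((½)*419/(-60))/(499 + 20) = ((½)*(-1/60)*419)/519 = -419/120*1/519 = -419/62280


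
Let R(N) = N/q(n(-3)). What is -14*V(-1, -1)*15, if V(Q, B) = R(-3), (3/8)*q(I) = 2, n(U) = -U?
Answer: 945/8 ≈ 118.13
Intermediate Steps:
q(I) = 16/3 (q(I) = (8/3)*2 = 16/3)
R(N) = 3*N/16 (R(N) = N/(16/3) = N*(3/16) = 3*N/16)
V(Q, B) = -9/16 (V(Q, B) = (3/16)*(-3) = -9/16)
-14*V(-1, -1)*15 = -14*(-9/16)*15 = (63/8)*15 = 945/8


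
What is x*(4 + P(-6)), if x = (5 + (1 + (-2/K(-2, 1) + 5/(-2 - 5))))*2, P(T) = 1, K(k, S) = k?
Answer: 440/7 ≈ 62.857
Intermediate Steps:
x = 88/7 (x = (5 + (1 + (-2/(-2) + 5/(-2 - 5))))*2 = (5 + (1 + (-2*(-½) + 5/(-7))))*2 = (5 + (1 + (1 + 5*(-⅐))))*2 = (5 + (1 + (1 - 5/7)))*2 = (5 + (1 + 2/7))*2 = (5 + 9/7)*2 = (44/7)*2 = 88/7 ≈ 12.571)
x*(4 + P(-6)) = 88*(4 + 1)/7 = (88/7)*5 = 440/7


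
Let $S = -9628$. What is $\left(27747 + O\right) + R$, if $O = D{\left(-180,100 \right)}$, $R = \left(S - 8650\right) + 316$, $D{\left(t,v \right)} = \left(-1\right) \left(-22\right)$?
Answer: $9807$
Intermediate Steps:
$D{\left(t,v \right)} = 22$
$R = -17962$ ($R = \left(-9628 - 8650\right) + 316 = -18278 + 316 = -17962$)
$O = 22$
$\left(27747 + O\right) + R = \left(27747 + 22\right) - 17962 = 27769 - 17962 = 9807$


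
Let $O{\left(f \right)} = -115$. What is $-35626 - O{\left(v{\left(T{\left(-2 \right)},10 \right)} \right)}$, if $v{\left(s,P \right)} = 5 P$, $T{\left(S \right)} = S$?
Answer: $-35511$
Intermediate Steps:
$-35626 - O{\left(v{\left(T{\left(-2 \right)},10 \right)} \right)} = -35626 - -115 = -35626 + 115 = -35511$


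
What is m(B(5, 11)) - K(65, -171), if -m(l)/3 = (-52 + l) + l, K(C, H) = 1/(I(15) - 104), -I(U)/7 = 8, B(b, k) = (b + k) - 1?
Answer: 10561/160 ≈ 66.006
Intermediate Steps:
B(b, k) = -1 + b + k
I(U) = -56 (I(U) = -7*8 = -56)
K(C, H) = -1/160 (K(C, H) = 1/(-56 - 104) = 1/(-160) = -1/160)
m(l) = 156 - 6*l (m(l) = -3*((-52 + l) + l) = -3*(-52 + 2*l) = 156 - 6*l)
m(B(5, 11)) - K(65, -171) = (156 - 6*(-1 + 5 + 11)) - 1*(-1/160) = (156 - 6*15) + 1/160 = (156 - 90) + 1/160 = 66 + 1/160 = 10561/160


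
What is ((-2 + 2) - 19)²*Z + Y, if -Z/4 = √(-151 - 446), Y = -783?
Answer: -783 - 1444*I*√597 ≈ -783.0 - 35282.0*I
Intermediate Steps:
Z = -4*I*√597 (Z = -4*√(-151 - 446) = -4*I*√597 ≈ -97.734*I)
((-2 + 2) - 19)²*Z + Y = ((-2 + 2) - 19)²*(-4*I*√597) - 783 = (0 - 19)²*(-4*I*√597) - 783 = (-19)²*(-4*I*√597) - 783 = 361*(-4*I*√597) - 783 = -1444*I*√597 - 783 = -783 - 1444*I*√597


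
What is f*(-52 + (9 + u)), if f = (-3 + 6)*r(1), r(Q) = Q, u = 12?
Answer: -93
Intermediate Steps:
f = 3 (f = (-3 + 6)*1 = 3*1 = 3)
f*(-52 + (9 + u)) = 3*(-52 + (9 + 12)) = 3*(-52 + 21) = 3*(-31) = -93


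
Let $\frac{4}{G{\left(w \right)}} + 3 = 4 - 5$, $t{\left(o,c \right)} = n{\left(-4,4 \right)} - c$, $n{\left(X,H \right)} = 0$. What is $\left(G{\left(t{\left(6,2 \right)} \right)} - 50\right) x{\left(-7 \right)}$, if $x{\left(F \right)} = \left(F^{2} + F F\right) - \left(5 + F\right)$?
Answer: $-5100$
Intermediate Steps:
$t{\left(o,c \right)} = - c$ ($t{\left(o,c \right)} = 0 - c = - c$)
$x{\left(F \right)} = -5 - F + 2 F^{2}$ ($x{\left(F \right)} = \left(F^{2} + F^{2}\right) - \left(5 + F\right) = 2 F^{2} - \left(5 + F\right) = -5 - F + 2 F^{2}$)
$G{\left(w \right)} = -1$ ($G{\left(w \right)} = \frac{4}{-3 + \left(4 - 5\right)} = \frac{4}{-3 - 1} = \frac{4}{-4} = 4 \left(- \frac{1}{4}\right) = -1$)
$\left(G{\left(t{\left(6,2 \right)} \right)} - 50\right) x{\left(-7 \right)} = \left(-1 - 50\right) \left(-5 - -7 + 2 \left(-7\right)^{2}\right) = - 51 \left(-5 + 7 + 2 \cdot 49\right) = - 51 \left(-5 + 7 + 98\right) = \left(-51\right) 100 = -5100$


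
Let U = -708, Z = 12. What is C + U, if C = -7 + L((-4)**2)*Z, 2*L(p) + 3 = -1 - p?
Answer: -835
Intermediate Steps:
L(p) = -2 - p/2 (L(p) = -3/2 + (-1 - p)/2 = -3/2 + (-1/2 - p/2) = -2 - p/2)
C = -127 (C = -7 + (-2 - 1/2*(-4)**2)*12 = -7 + (-2 - 1/2*16)*12 = -7 + (-2 - 8)*12 = -7 - 10*12 = -7 - 120 = -127)
C + U = -127 - 708 = -835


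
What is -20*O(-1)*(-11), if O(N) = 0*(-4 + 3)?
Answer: 0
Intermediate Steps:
O(N) = 0 (O(N) = 0*(-1) = 0)
-20*O(-1)*(-11) = -20*0*(-11) = 0*(-11) = 0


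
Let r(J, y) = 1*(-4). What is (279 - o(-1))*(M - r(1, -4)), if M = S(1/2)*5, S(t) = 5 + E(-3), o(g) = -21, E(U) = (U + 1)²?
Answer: 14700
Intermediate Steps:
E(U) = (1 + U)²
r(J, y) = -4
S(t) = 9 (S(t) = 5 + (1 - 3)² = 5 + (-2)² = 5 + 4 = 9)
M = 45 (M = 9*5 = 45)
(279 - o(-1))*(M - r(1, -4)) = (279 - 1*(-21))*(45 - 1*(-4)) = (279 + 21)*(45 + 4) = 300*49 = 14700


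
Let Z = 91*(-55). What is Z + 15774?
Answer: 10769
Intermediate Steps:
Z = -5005
Z + 15774 = -5005 + 15774 = 10769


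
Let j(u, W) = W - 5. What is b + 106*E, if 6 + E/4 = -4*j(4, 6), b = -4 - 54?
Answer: -4298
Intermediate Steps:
j(u, W) = -5 + W
b = -58
E = -40 (E = -24 + 4*(-4*(-5 + 6)) = -24 + 4*(-4*1) = -24 + 4*(-4) = -24 - 16 = -40)
b + 106*E = -58 + 106*(-40) = -58 - 4240 = -4298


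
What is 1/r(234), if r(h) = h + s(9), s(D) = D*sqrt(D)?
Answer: 1/261 ≈ 0.0038314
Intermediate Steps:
s(D) = D**(3/2)
r(h) = 27 + h (r(h) = h + 9**(3/2) = h + 27 = 27 + h)
1/r(234) = 1/(27 + 234) = 1/261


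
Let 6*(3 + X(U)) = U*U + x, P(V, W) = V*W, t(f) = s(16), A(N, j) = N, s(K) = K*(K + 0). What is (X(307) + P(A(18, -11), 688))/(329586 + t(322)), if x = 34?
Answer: 168569/1979052 ≈ 0.085177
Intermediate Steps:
s(K) = K**2 (s(K) = K*K = K**2)
t(f) = 256 (t(f) = 16**2 = 256)
X(U) = 8/3 + U**2/6 (X(U) = -3 + (U*U + 34)/6 = -3 + (U**2 + 34)/6 = -3 + (34 + U**2)/6 = -3 + (17/3 + U**2/6) = 8/3 + U**2/6)
(X(307) + P(A(18, -11), 688))/(329586 + t(322)) = ((8/3 + (1/6)*307**2) + 18*688)/(329586 + 256) = ((8/3 + (1/6)*94249) + 12384)/329842 = ((8/3 + 94249/6) + 12384)*(1/329842) = (94265/6 + 12384)*(1/329842) = (168569/6)*(1/329842) = 168569/1979052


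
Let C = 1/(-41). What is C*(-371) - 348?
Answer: -13897/41 ≈ -338.95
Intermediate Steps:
C = -1/41 ≈ -0.024390
C*(-371) - 348 = -1/41*(-371) - 348 = 371/41 - 348 = -13897/41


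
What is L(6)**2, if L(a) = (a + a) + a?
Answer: 324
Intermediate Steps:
L(a) = 3*a (L(a) = 2*a + a = 3*a)
L(6)**2 = (3*6)**2 = 18**2 = 324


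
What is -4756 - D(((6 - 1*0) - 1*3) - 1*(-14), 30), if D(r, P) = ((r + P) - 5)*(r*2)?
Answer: -6184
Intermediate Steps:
D(r, P) = 2*r*(-5 + P + r) (D(r, P) = ((P + r) - 5)*(2*r) = (-5 + P + r)*(2*r) = 2*r*(-5 + P + r))
-4756 - D(((6 - 1*0) - 1*3) - 1*(-14), 30) = -4756 - 2*(((6 - 1*0) - 1*3) - 1*(-14))*(-5 + 30 + (((6 - 1*0) - 1*3) - 1*(-14))) = -4756 - 2*(((6 + 0) - 3) + 14)*(-5 + 30 + (((6 + 0) - 3) + 14)) = -4756 - 2*((6 - 3) + 14)*(-5 + 30 + ((6 - 3) + 14)) = -4756 - 2*(3 + 14)*(-5 + 30 + (3 + 14)) = -4756 - 2*17*(-5 + 30 + 17) = -4756 - 2*17*42 = -4756 - 1*1428 = -4756 - 1428 = -6184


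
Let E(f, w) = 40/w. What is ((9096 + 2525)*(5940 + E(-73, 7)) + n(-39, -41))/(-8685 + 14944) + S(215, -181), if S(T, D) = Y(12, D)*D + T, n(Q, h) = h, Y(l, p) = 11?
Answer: 405853845/43813 ≈ 9263.3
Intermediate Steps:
S(T, D) = T + 11*D (S(T, D) = 11*D + T = T + 11*D)
((9096 + 2525)*(5940 + E(-73, 7)) + n(-39, -41))/(-8685 + 14944) + S(215, -181) = ((9096 + 2525)*(5940 + 40/7) - 41)/(-8685 + 14944) + (215 + 11*(-181)) = (11621*(5940 + 40*(⅐)) - 41)/6259 + (215 - 1991) = (11621*(5940 + 40/7) - 41)*(1/6259) - 1776 = (11621*(41620/7) - 41)*(1/6259) - 1776 = (483666020/7 - 41)*(1/6259) - 1776 = (483665733/7)*(1/6259) - 1776 = 483665733/43813 - 1776 = 405853845/43813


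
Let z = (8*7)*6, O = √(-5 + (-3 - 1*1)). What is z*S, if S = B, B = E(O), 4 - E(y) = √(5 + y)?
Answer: 1344 - 336*√(5 + 3*I) ≈ 562.09 - 216.58*I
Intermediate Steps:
O = 3*I (O = √(-5 + (-3 - 1)) = √(-5 - 4) = √(-9) = 3*I ≈ 3.0*I)
E(y) = 4 - √(5 + y)
B = 4 - √(5 + 3*I) ≈ 1.6729 - 0.64457*I
S = 4 - √(5 + 3*I) ≈ 1.6729 - 0.64457*I
z = 336 (z = 56*6 = 336)
z*S = 336*(4 - √(5 + 3*I)) = 1344 - 336*√(5 + 3*I)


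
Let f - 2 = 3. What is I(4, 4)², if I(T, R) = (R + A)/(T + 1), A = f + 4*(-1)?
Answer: 1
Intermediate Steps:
f = 5 (f = 2 + 3 = 5)
A = 1 (A = 5 + 4*(-1) = 5 - 4 = 1)
I(T, R) = (1 + R)/(1 + T) (I(T, R) = (R + 1)/(T + 1) = (1 + R)/(1 + T))
I(4, 4)² = ((1 + 4)/(1 + 4))² = (5/5)² = ((⅕)*5)² = 1² = 1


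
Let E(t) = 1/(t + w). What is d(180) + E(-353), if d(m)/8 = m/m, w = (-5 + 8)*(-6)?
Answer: 2967/371 ≈ 7.9973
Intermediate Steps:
w = -18 (w = 3*(-6) = -18)
d(m) = 8 (d(m) = 8*(m/m) = 8*1 = 8)
E(t) = 1/(-18 + t) (E(t) = 1/(t - 18) = 1/(-18 + t))
d(180) + E(-353) = 8 + 1/(-18 - 353) = 8 + 1/(-371) = 8 - 1/371 = 2967/371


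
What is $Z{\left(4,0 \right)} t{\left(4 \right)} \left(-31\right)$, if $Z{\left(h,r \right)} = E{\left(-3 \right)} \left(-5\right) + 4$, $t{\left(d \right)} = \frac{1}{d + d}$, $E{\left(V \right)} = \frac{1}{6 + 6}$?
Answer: $- \frac{1333}{96} \approx -13.885$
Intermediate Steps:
$E{\left(V \right)} = \frac{1}{12}$
$t{\left(d \right)} = \frac{1}{2 d}$
$Z{\left(h,r \right)} = \frac{43}{12}$ ($Z{\left(h,r \right)} = \frac{1}{12} \left(-5\right) + 4 = - \frac{5}{12} + 4 = \frac{43}{12}$)
$Z{\left(4,0 \right)} t{\left(4 \right)} \left(-31\right) = \frac{43 \frac{1}{2 \cdot 4}}{12} \left(-31\right) = \frac{43 \cdot \frac{1}{2} \cdot \frac{1}{4}}{12} \left(-31\right) = \frac{43}{12} \cdot \frac{1}{8} \left(-31\right) = \frac{43}{96} \left(-31\right) = - \frac{1333}{96}$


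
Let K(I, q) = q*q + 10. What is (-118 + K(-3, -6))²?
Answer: 5184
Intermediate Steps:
K(I, q) = 10 + q² (K(I, q) = q² + 10 = 10 + q²)
(-118 + K(-3, -6))² = (-118 + (10 + (-6)²))² = (-118 + (10 + 36))² = (-118 + 46)² = (-72)² = 5184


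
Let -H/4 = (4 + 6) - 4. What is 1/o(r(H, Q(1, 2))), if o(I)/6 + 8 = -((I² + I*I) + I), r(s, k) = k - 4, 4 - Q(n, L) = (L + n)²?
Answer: -1/966 ≈ -0.0010352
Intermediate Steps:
Q(n, L) = 4 - (L + n)²
H = -24 (H = -4*((4 + 6) - 4) = -4*(10 - 4) = -4*6 = -24)
r(s, k) = -4 + k
o(I) = -48 - 12*I² - 6*I (o(I) = -48 + 6*(-((I² + I*I) + I)) = -48 + 6*(-((I² + I²) + I)) = -48 + 6*(-(2*I² + I)) = -48 + 6*(-(I + 2*I²)) = -48 + 6*(-I - 2*I²) = -48 + (-12*I² - 6*I) = -48 - 12*I² - 6*I)
1/o(r(H, Q(1, 2))) = 1/(-48 - 12*(-4 + (4 - (2 + 1)²))² - 6*(-4 + (4 - (2 + 1)²))) = 1/(-48 - 12*(-4 + (4 - 1*3²))² - 6*(-4 + (4 - 1*3²))) = 1/(-48 - 12*(-4 + (4 - 1*9))² - 6*(-4 + (4 - 1*9))) = 1/(-48 - 12*(-4 + (4 - 9))² - 6*(-4 + (4 - 9))) = 1/(-48 - 12*(-4 - 5)² - 6*(-4 - 5)) = 1/(-48 - 12*(-9)² - 6*(-9)) = 1/(-48 - 12*81 + 54) = 1/(-48 - 972 + 54) = 1/(-966) = -1/966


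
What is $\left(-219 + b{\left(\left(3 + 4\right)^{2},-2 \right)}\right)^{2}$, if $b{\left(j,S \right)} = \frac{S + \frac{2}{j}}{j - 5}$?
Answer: $\frac{13939344225}{290521} \approx 47981.0$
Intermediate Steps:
$b{\left(j,S \right)} = \frac{S + \frac{2}{j}}{-5 + j}$
$\left(-219 + b{\left(\left(3 + 4\right)^{2},-2 \right)}\right)^{2} = \left(-219 + \frac{2 - 2 \left(3 + 4\right)^{2}}{\left(3 + 4\right)^{2} \left(-5 + \left(3 + 4\right)^{2}\right)}\right)^{2} = \left(-219 + \frac{2 - 2 \cdot 7^{2}}{7^{2} \left(-5 + 7^{2}\right)}\right)^{2} = \left(-219 + \frac{2 - 98}{49 \left(-5 + 49\right)}\right)^{2} = \left(-219 + \frac{2 - 98}{49 \cdot 44}\right)^{2} = \left(-219 + \frac{1}{49} \cdot \frac{1}{44} \left(-96\right)\right)^{2} = \left(-219 - \frac{24}{539}\right)^{2} = \left(- \frac{118065}{539}\right)^{2} = \frac{13939344225}{290521}$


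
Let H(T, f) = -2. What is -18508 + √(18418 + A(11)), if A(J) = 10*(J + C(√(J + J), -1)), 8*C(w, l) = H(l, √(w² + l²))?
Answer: -18508 + √74102/2 ≈ -18372.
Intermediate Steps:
C(w, l) = -¼ (C(w, l) = (⅛)*(-2) = -¼)
A(J) = -5/2 + 10*J (A(J) = 10*(J - ¼) = 10*(-¼ + J) = -5/2 + 10*J)
-18508 + √(18418 + A(11)) = -18508 + √(18418 + (-5/2 + 10*11)) = -18508 + √(18418 + (-5/2 + 110)) = -18508 + √(18418 + 215/2) = -18508 + √(37051/2) = -18508 + √74102/2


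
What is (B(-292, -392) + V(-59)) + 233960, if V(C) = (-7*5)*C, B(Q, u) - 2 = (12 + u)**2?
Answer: 380427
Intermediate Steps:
B(Q, u) = 2 + (12 + u)**2
V(C) = -35*C
(B(-292, -392) + V(-59)) + 233960 = ((2 + (12 - 392)**2) - 35*(-59)) + 233960 = ((2 + (-380)**2) + 2065) + 233960 = ((2 + 144400) + 2065) + 233960 = (144402 + 2065) + 233960 = 146467 + 233960 = 380427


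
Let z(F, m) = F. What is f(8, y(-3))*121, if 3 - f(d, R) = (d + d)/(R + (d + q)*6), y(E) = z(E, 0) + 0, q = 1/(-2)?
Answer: 6655/21 ≈ 316.90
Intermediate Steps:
q = -½ ≈ -0.50000
y(E) = E (y(E) = E + 0 = E)
f(d, R) = 3 - 2*d/(-3 + R + 6*d) (f(d, R) = 3 - (d + d)/(R + (d - ½)*6) = 3 - 2*d/(R + (-½ + d)*6) = 3 - 2*d/(R + (-3 + 6*d)) = 3 - 2*d/(-3 + R + 6*d))
f(8, y(-3))*121 = ((-9 + 3*(-3) + 16*8)/(-3 - 3 + 6*8))*121 = ((-9 - 9 + 128)/(-3 - 3 + 48))*121 = (110/42)*121 = ((1/42)*110)*121 = (55/21)*121 = 6655/21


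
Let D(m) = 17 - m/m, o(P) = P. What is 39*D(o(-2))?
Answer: 624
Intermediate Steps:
D(m) = 16 (D(m) = 17 - 1*1 = 17 - 1 = 16)
39*D(o(-2)) = 39*16 = 624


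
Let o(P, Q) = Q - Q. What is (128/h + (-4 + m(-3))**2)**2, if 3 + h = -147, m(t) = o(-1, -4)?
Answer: 1290496/5625 ≈ 229.42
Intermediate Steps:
o(P, Q) = 0
m(t) = 0
h = -150 (h = -3 - 147 = -150)
(128/h + (-4 + m(-3))**2)**2 = (128/(-150) + (-4 + 0)**2)**2 = (128*(-1/150) + (-4)**2)**2 = (-64/75 + 16)**2 = (1136/75)**2 = 1290496/5625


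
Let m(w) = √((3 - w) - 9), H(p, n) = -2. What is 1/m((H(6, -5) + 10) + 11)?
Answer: -I/5 ≈ -0.2*I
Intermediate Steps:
m(w) = √(-6 - w)
1/m((H(6, -5) + 10) + 11) = 1/(√(-6 - ((-2 + 10) + 11))) = 1/(√(-6 - (8 + 11))) = 1/(√(-6 - 1*19)) = 1/(√(-6 - 19)) = 1/(√(-25)) = 1/(5*I) = -I/5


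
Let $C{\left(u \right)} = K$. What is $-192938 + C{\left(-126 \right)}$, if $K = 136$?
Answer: $-192802$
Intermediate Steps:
$C{\left(u \right)} = 136$
$-192938 + C{\left(-126 \right)} = -192938 + 136 = -192802$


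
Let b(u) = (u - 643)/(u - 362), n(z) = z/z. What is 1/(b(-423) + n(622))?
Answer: 785/1851 ≈ 0.42410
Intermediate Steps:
n(z) = 1
b(u) = (-643 + u)/(-362 + u)
1/(b(-423) + n(622)) = 1/((-643 - 423)/(-362 - 423) + 1) = 1/(-1066/(-785) + 1) = 1/(-1/785*(-1066) + 1) = 1/(1066/785 + 1) = 1/(1851/785) = 785/1851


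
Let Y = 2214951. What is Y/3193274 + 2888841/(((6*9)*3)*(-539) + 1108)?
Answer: -2258477482431/68823037885 ≈ -32.816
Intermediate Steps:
Y/3193274 + 2888841/(((6*9)*3)*(-539) + 1108) = 2214951/3193274 + 2888841/(((6*9)*3)*(-539) + 1108) = 2214951*(1/3193274) + 2888841/((54*3)*(-539) + 1108) = 2214951/3193274 + 2888841/(162*(-539) + 1108) = 2214951/3193274 + 2888841/(-87318 + 1108) = 2214951/3193274 + 2888841/(-86210) = 2214951/3193274 + 2888841*(-1/86210) = 2214951/3193274 - 2888841/86210 = -2258477482431/68823037885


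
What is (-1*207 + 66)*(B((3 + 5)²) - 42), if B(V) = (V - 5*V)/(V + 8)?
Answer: 19270/3 ≈ 6423.3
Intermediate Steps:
B(V) = -4*V/(8 + V) (B(V) = (-4*V)/(8 + V) = -4*V/(8 + V))
(-1*207 + 66)*(B((3 + 5)²) - 42) = (-1*207 + 66)*(-4*(3 + 5)²/(8 + (3 + 5)²) - 42) = (-207 + 66)*(-4*8²/(8 + 8²) - 42) = -141*(-4*64/(8 + 64) - 42) = -141*(-4*64/72 - 42) = -141*(-4*64*1/72 - 42) = -141*(-32/9 - 42) = -141*(-410/9) = 19270/3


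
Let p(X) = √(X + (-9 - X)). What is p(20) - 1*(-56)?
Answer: 56 + 3*I ≈ 56.0 + 3.0*I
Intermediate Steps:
p(X) = 3*I (p(X) = √(-9) = 3*I)
p(20) - 1*(-56) = 3*I - 1*(-56) = 3*I + 56 = 56 + 3*I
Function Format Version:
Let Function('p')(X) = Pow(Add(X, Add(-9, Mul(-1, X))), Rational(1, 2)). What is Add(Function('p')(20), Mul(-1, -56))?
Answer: Add(56, Mul(3, I)) ≈ Add(56.000, Mul(3.0000, I))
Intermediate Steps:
Function('p')(X) = Mul(3, I) (Function('p')(X) = Pow(-9, Rational(1, 2)) = Mul(3, I))
Add(Function('p')(20), Mul(-1, -56)) = Add(Mul(3, I), Mul(-1, -56)) = Add(Mul(3, I), 56) = Add(56, Mul(3, I))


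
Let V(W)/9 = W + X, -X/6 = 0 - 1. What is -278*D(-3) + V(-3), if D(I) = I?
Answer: 861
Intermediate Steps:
X = 6 (X = -6*(0 - 1) = -6*(-1) = 6)
V(W) = 54 + 9*W (V(W) = 9*(W + 6) = 9*(6 + W) = 54 + 9*W)
-278*D(-3) + V(-3) = -278*(-3) + (54 + 9*(-3)) = 834 + (54 - 27) = 834 + 27 = 861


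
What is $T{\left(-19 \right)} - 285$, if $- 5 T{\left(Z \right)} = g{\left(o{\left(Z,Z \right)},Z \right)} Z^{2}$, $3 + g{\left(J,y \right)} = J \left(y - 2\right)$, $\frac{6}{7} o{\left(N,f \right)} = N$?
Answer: $- \frac{67355}{2} \approx -33678.0$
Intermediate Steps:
$o{\left(N,f \right)} = \frac{7 N}{6}$
$g{\left(J,y \right)} = -3 + J \left(-2 + y\right)$ ($g{\left(J,y \right)} = -3 + J \left(y - 2\right) = -3 + J \left(-2 + y\right)$)
$T{\left(Z \right)} = - \frac{Z^{2} \left(-3 - \frac{7 Z}{3} + \frac{7 Z^{2}}{6}\right)}{5}$ ($T{\left(Z \right)} = - \frac{\left(-3 - 2 \frac{7 Z}{6} + \frac{7 Z}{6} Z\right) Z^{2}}{5} = - \frac{\left(-3 - \frac{7 Z}{3} + \frac{7 Z^{2}}{6}\right) Z^{2}}{5} = - \frac{Z^{2} \left(-3 - \frac{7 Z}{3} + \frac{7 Z^{2}}{6}\right)}{5}$)
$T{\left(-19 \right)} - 285 = \frac{\left(-19\right)^{2} \left(18 - 7 \left(-19\right)^{2} + 14 \left(-19\right)\right)}{30} - 285 = \frac{1}{30} \cdot 361 \left(18 - 2527 - 266\right) - 285 = \frac{1}{30} \cdot 361 \left(-2775\right) - 285 = - \frac{66785}{2} - 285 = - \frac{67355}{2}$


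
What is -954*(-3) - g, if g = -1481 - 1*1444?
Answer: 5787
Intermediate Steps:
g = -2925 (g = -1481 - 1444 = -2925)
-954*(-3) - g = -954*(-3) - 1*(-2925) = 2862 + 2925 = 5787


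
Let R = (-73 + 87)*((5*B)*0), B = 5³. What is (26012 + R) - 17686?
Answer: 8326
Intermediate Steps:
B = 125
R = 0 (R = (-73 + 87)*((5*125)*0) = 14*(625*0) = 14*0 = 0)
(26012 + R) - 17686 = (26012 + 0) - 17686 = 26012 - 17686 = 8326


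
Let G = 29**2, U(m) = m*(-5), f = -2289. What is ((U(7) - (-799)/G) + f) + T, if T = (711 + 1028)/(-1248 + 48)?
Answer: -2345884499/1009200 ≈ -2324.5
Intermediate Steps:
U(m) = -5*m
T = -1739/1200 (T = 1739/(-1200) = 1739*(-1/1200) = -1739/1200 ≈ -1.4492)
G = 841
((U(7) - (-799)/G) + f) + T = ((-5*7 - (-799)/841) - 2289) - 1739/1200 = ((-35 - (-799)/841) - 2289) - 1739/1200 = ((-35 - 1*(-799/841)) - 2289) - 1739/1200 = ((-35 + 799/841) - 2289) - 1739/1200 = (-28636/841 - 2289) - 1739/1200 = -1953685/841 - 1739/1200 = -2345884499/1009200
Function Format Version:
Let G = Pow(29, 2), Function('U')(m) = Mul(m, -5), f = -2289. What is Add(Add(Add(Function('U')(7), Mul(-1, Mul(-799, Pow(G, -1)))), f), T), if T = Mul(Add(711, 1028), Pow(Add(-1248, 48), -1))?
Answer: Rational(-2345884499, 1009200) ≈ -2324.5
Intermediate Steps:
Function('U')(m) = Mul(-5, m)
T = Rational(-1739, 1200) (T = Mul(1739, Pow(-1200, -1)) = Mul(1739, Rational(-1, 1200)) = Rational(-1739, 1200) ≈ -1.4492)
G = 841
Add(Add(Add(Function('U')(7), Mul(-1, Mul(-799, Pow(G, -1)))), f), T) = Add(Add(Add(Mul(-5, 7), Mul(-1, Mul(-799, Pow(841, -1)))), -2289), Rational(-1739, 1200)) = Add(Add(Add(-35, Mul(-1, Mul(-799, Rational(1, 841)))), -2289), Rational(-1739, 1200)) = Add(Add(Add(-35, Mul(-1, Rational(-799, 841))), -2289), Rational(-1739, 1200)) = Add(Add(Add(-35, Rational(799, 841)), -2289), Rational(-1739, 1200)) = Add(Add(Rational(-28636, 841), -2289), Rational(-1739, 1200)) = Add(Rational(-1953685, 841), Rational(-1739, 1200)) = Rational(-2345884499, 1009200)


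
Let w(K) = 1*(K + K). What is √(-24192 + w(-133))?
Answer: I*√24458 ≈ 156.39*I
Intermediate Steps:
w(K) = 2*K (w(K) = 1*(2*K) = 2*K)
√(-24192 + w(-133)) = √(-24192 + 2*(-133)) = √(-24192 - 266) = √(-24458) = I*√24458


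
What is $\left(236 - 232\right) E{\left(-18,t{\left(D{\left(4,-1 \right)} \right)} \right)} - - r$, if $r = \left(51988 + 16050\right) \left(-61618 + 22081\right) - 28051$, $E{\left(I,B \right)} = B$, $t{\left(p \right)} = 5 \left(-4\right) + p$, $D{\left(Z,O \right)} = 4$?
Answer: $-2690046521$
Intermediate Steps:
$t{\left(p \right)} = -20 + p$
$r = -2690046457$ ($r = 68038 \left(-39537\right) - 28051 = -2690018406 - 28051 = -2690046457$)
$\left(236 - 232\right) E{\left(-18,t{\left(D{\left(4,-1 \right)} \right)} \right)} - - r = \left(236 - 232\right) \left(-20 + 4\right) - \left(-1\right) \left(-2690046457\right) = 4 \left(-16\right) - 2690046457 = -64 - 2690046457 = -2690046521$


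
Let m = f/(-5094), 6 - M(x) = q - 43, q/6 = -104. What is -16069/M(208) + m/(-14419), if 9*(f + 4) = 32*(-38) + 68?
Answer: -5311234535269/222444494001 ≈ -23.877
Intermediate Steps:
q = -624 (q = 6*(-104) = -624)
f = -1184/9 (f = -4 + (32*(-38) + 68)/9 = -4 + (-1216 + 68)/9 = -4 + (1/9)*(-1148) = -4 - 1148/9 = -1184/9 ≈ -131.56)
M(x) = 673 (M(x) = 6 - (-624 - 43) = 6 - 1*(-667) = 6 + 667 = 673)
m = 592/22923 (m = -1184/9/(-5094) = -1184/9*(-1/5094) = 592/22923 ≈ 0.025826)
-16069/M(208) + m/(-14419) = -16069/673 + (592/22923)/(-14419) = -16069*1/673 + (592/22923)*(-1/14419) = -16069/673 - 592/330526737 = -5311234535269/222444494001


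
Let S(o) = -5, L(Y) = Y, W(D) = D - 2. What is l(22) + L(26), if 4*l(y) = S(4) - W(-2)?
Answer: 103/4 ≈ 25.750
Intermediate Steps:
W(D) = -2 + D
l(y) = -1/4 (l(y) = (-5 - (-2 - 2))/4 = (-5 - 1*(-4))/4 = (-5 + 4)/4 = (1/4)*(-1) = -1/4)
l(22) + L(26) = -1/4 + 26 = 103/4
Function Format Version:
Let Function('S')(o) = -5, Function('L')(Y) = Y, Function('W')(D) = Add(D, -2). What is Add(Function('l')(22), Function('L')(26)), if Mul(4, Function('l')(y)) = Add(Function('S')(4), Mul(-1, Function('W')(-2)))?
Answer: Rational(103, 4) ≈ 25.750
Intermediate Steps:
Function('W')(D) = Add(-2, D)
Function('l')(y) = Rational(-1, 4) (Function('l')(y) = Mul(Rational(1, 4), Add(-5, Mul(-1, Add(-2, -2)))) = Mul(Rational(1, 4), Add(-5, Mul(-1, -4))) = Mul(Rational(1, 4), Add(-5, 4)) = Mul(Rational(1, 4), -1) = Rational(-1, 4))
Add(Function('l')(22), Function('L')(26)) = Add(Rational(-1, 4), 26) = Rational(103, 4)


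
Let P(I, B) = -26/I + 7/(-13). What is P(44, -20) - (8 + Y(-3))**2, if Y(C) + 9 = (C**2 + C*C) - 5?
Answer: -41507/286 ≈ -145.13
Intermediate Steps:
Y(C) = -14 + 2*C**2 (Y(C) = -9 + ((C**2 + C*C) - 5) = -9 + ((C**2 + C**2) - 5) = -9 + (2*C**2 - 5) = -9 + (-5 + 2*C**2) = -14 + 2*C**2)
P(I, B) = -7/13 - 26/I (P(I, B) = -26/I + 7*(-1/13) = -26/I - 7/13 = -7/13 - 26/I)
P(44, -20) - (8 + Y(-3))**2 = (-7/13 - 26/44) - (8 + (-14 + 2*(-3)**2))**2 = (-7/13 - 26*1/44) - (8 + (-14 + 2*9))**2 = (-7/13 - 13/22) - (8 + (-14 + 18))**2 = -323/286 - (8 + 4)**2 = -323/286 - 1*12**2 = -323/286 - 1*144 = -323/286 - 144 = -41507/286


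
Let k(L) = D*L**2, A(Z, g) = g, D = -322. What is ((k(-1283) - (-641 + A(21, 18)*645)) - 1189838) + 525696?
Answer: -530715769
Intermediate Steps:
k(L) = -322*L**2
((k(-1283) - (-641 + A(21, 18)*645)) - 1189838) + 525696 = ((-322*(-1283)**2 - (-641 + 18*645)) - 1189838) + 525696 = ((-322*1646089 - (-641 + 11610)) - 1189838) + 525696 = ((-530040658 - 1*10969) - 1189838) + 525696 = ((-530040658 - 10969) - 1189838) + 525696 = (-530051627 - 1189838) + 525696 = -531241465 + 525696 = -530715769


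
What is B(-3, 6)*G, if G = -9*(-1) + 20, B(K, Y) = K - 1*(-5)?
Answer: 58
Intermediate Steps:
B(K, Y) = 5 + K (B(K, Y) = K + 5 = 5 + K)
G = 29 (G = 9 + 20 = 29)
B(-3, 6)*G = (5 - 3)*29 = 2*29 = 58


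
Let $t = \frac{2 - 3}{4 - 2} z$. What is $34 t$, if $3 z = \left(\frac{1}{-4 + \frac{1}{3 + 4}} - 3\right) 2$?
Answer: $\frac{2992}{81} \approx 36.938$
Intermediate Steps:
$z = - \frac{176}{81}$ ($z = \frac{\left(\frac{1}{-4 + \frac{1}{3 + 4}} - 3\right) 2}{3} = \frac{\left(\frac{1}{-4 + \frac{1}{7}} - 3\right) 2}{3} = \frac{\left(\frac{1}{- \frac{27}{7}} - 3\right) 2}{3} = \frac{\left(- \frac{7}{27} - 3\right) 2}{3} = \frac{\left(- \frac{88}{27}\right) 2}{3} = \frac{1}{3} \left(- \frac{176}{27}\right) = - \frac{176}{81} \approx -2.1728$)
$t = \frac{88}{81}$ ($t = \frac{2 - 3}{4 - 2} \left(- \frac{176}{81}\right) = - \frac{1}{2} \left(- \frac{176}{81}\right) = \left(-1\right) \frac{1}{2} \left(- \frac{176}{81}\right) = \left(- \frac{1}{2}\right) \left(- \frac{176}{81}\right) = \frac{88}{81} \approx 1.0864$)
$34 t = 34 \cdot \frac{88}{81} = \frac{2992}{81}$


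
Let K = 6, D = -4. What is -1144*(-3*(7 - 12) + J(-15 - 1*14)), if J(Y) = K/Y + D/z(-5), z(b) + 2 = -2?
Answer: -523952/29 ≈ -18067.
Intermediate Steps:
z(b) = -4 (z(b) = -2 - 2 = -4)
J(Y) = 1 + 6/Y (J(Y) = 6/Y - 4/(-4) = 6/Y - 4*(-1/4) = 6/Y + 1 = 1 + 6/Y)
-1144*(-3*(7 - 12) + J(-15 - 1*14)) = -1144*(-3*(7 - 12) + (6 + (-15 - 1*14))/(-15 - 1*14)) = -1144*(-3*(-5) + (6 + (-15 - 14))/(-15 - 14)) = -1144*(15 + (6 - 29)/(-29)) = -1144*(15 - 1/29*(-23)) = -1144*(15 + 23/29) = -1144*458/29 = -523952/29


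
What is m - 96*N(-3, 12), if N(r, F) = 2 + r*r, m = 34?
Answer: -1022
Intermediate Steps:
N(r, F) = 2 + r**2
m - 96*N(-3, 12) = 34 - 96*(2 + (-3)**2) = 34 - 96*(2 + 9) = 34 - 96*11 = 34 - 1056 = -1022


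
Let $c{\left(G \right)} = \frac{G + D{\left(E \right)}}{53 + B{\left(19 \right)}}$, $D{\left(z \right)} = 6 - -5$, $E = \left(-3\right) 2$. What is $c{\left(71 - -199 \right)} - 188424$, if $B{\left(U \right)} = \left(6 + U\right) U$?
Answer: $- \frac{99487591}{528} \approx -1.8842 \cdot 10^{5}$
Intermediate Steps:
$B{\left(U \right)} = U \left(6 + U\right)$
$E = -6$
$D{\left(z \right)} = 11$ ($D{\left(z \right)} = 6 + 5 = 11$)
$c{\left(G \right)} = \frac{1}{48} + \frac{G}{528}$ ($c{\left(G \right)} = \frac{G + 11}{53 + 19 \left(6 + 19\right)} = \frac{11 + G}{53 + 19 \cdot 25} = \frac{11 + G}{53 + 475} = \frac{11 + G}{528} = \left(11 + G\right) \frac{1}{528} = \frac{1}{48} + \frac{G}{528}$)
$c{\left(71 - -199 \right)} - 188424 = \left(\frac{1}{48} + \frac{71 - -199}{528}\right) - 188424 = \left(\frac{1}{48} + \frac{71 + 199}{528}\right) - 188424 = \left(\frac{1}{48} + \frac{1}{528} \cdot 270\right) - 188424 = \left(\frac{1}{48} + \frac{45}{88}\right) - 188424 = \frac{281}{528} - 188424 = - \frac{99487591}{528}$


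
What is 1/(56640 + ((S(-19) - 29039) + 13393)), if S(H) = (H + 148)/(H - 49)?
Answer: 68/2787463 ≈ 2.4395e-5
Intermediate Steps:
S(H) = (148 + H)/(-49 + H)
1/(56640 + ((S(-19) - 29039) + 13393)) = 1/(56640 + (((148 - 19)/(-49 - 19) - 29039) + 13393)) = 1/(56640 + ((129/(-68) - 29039) + 13393)) = 1/(56640 + ((-1/68*129 - 29039) + 13393)) = 1/(56640 + ((-129/68 - 29039) + 13393)) = 1/(56640 + (-1974781/68 + 13393)) = 1/(56640 - 1064057/68) = 1/(2787463/68) = 68/2787463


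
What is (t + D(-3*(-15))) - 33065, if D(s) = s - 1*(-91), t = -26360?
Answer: -59289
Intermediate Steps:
D(s) = 91 + s (D(s) = s + 91 = 91 + s)
(t + D(-3*(-15))) - 33065 = (-26360 + (91 - 3*(-15))) - 33065 = (-26360 + (91 + 45)) - 33065 = (-26360 + 136) - 33065 = -26224 - 33065 = -59289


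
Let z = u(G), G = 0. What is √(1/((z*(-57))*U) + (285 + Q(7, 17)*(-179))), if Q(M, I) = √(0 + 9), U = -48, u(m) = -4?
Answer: I*√52399891/456 ≈ 15.875*I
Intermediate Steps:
z = -4
Q(M, I) = 3 (Q(M, I) = √9 = 3)
√(1/((z*(-57))*U) + (285 + Q(7, 17)*(-179))) = √(1/(-4*(-57)*(-48)) + (285 + 3*(-179))) = √(1/(228*(-48)) + (285 - 537)) = √(1/(-10944) - 252) = √(-1/10944 - 252) = √(-2757889/10944) = I*√52399891/456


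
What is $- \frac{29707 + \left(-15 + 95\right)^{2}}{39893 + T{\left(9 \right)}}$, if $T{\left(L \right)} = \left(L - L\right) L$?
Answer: $- \frac{36107}{39893} \approx -0.9051$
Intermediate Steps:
$T{\left(L \right)} = 0$ ($T{\left(L \right)} = 0 L = 0$)
$- \frac{29707 + \left(-15 + 95\right)^{2}}{39893 + T{\left(9 \right)}} = - \frac{29707 + \left(-15 + 95\right)^{2}}{39893 + 0} = - \frac{29707 + 80^{2}}{39893} = - \frac{29707 + 6400}{39893} = - \frac{36107}{39893}$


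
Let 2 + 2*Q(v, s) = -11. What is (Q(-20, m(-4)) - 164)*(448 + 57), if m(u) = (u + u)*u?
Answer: -172205/2 ≈ -86103.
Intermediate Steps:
m(u) = 2*u**2 (m(u) = (2*u)*u = 2*u**2)
Q(v, s) = -13/2 (Q(v, s) = -1 + (1/2)*(-11) = -1 - 11/2 = -13/2)
(Q(-20, m(-4)) - 164)*(448 + 57) = (-13/2 - 164)*(448 + 57) = -341/2*505 = -172205/2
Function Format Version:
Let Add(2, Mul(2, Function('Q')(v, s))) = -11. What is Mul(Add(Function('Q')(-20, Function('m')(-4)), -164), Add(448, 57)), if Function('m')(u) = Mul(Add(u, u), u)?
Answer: Rational(-172205, 2) ≈ -86103.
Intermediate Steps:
Function('m')(u) = Mul(2, Pow(u, 2)) (Function('m')(u) = Mul(Mul(2, u), u) = Mul(2, Pow(u, 2)))
Function('Q')(v, s) = Rational(-13, 2) (Function('Q')(v, s) = Add(-1, Mul(Rational(1, 2), -11)) = Add(-1, Rational(-11, 2)) = Rational(-13, 2))
Mul(Add(Function('Q')(-20, Function('m')(-4)), -164), Add(448, 57)) = Mul(Add(Rational(-13, 2), -164), Add(448, 57)) = Mul(Rational(-341, 2), 505) = Rational(-172205, 2)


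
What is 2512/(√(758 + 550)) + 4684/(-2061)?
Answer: -4684/2061 + 1256*√327/327 ≈ 67.184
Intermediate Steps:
2512/(√(758 + 550)) + 4684/(-2061) = 2512/(√1308) + 4684*(-1/2061) = 2512/((2*√327)) - 4684/2061 = 2512*(√327/654) - 4684/2061 = 1256*√327/327 - 4684/2061 = -4684/2061 + 1256*√327/327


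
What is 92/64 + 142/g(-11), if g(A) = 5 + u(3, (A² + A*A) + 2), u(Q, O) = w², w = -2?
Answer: 2479/144 ≈ 17.215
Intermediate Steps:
u(Q, O) = 4 (u(Q, O) = (-2)² = 4)
g(A) = 9 (g(A) = 5 + 4 = 9)
92/64 + 142/g(-11) = 92/64 + 142/9 = 92*(1/64) + 142*(⅑) = 23/16 + 142/9 = 2479/144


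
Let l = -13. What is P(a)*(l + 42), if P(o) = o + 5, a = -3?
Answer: 58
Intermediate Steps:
P(o) = 5 + o
P(a)*(l + 42) = (5 - 3)*(-13 + 42) = 2*29 = 58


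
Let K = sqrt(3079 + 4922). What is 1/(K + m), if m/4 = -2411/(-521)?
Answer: -5024524/2078792705 + 814323*sqrt(889)/2078792705 ≈ 0.0092628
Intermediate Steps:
m = 9644/521 (m = 4*(-2411/(-521)) = 4*(-2411*(-1/521)) = 4*(2411/521) = 9644/521 ≈ 18.511)
K = 3*sqrt(889) (K = sqrt(8001) = 3*sqrt(889) ≈ 89.448)
1/(K + m) = 1/(3*sqrt(889) + 9644/521) = 1/(9644/521 + 3*sqrt(889))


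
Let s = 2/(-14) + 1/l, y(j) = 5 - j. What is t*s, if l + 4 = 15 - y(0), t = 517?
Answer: 517/42 ≈ 12.310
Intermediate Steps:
l = 6 (l = -4 + (15 - (5 - 1*0)) = -4 + (15 - (5 + 0)) = -4 + (15 - 1*5) = -4 + (15 - 5) = -4 + 10 = 6)
s = 1/42 (s = 2/(-14) + 1/6 = 2*(-1/14) + 1*(1/6) = -1/7 + 1/6 = 1/42 ≈ 0.023810)
t*s = 517*(1/42) = 517/42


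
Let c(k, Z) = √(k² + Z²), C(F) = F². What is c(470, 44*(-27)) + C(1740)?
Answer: 3027600 + 2*√408061 ≈ 3.0289e+6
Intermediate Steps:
c(k, Z) = √(Z² + k²)
c(470, 44*(-27)) + C(1740) = √((44*(-27))² + 470²) + 1740² = √((-1188)² + 220900) + 3027600 = √(1411344 + 220900) + 3027600 = √1632244 + 3027600 = 2*√408061 + 3027600 = 3027600 + 2*√408061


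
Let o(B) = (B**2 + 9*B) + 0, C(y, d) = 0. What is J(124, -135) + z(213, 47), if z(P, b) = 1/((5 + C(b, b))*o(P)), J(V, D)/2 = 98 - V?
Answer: -12294359/236430 ≈ -52.000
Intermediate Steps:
J(V, D) = 196 - 2*V (J(V, D) = 2*(98 - V) = 196 - 2*V)
o(B) = B**2 + 9*B
z(P, b) = 1/(5*P*(9 + P)) (z(P, b) = 1/((5 + 0)*((P*(9 + P)))) = (1/(P*(9 + P)))/5 = 1/(5*P*(9 + P)))
J(124, -135) + z(213, 47) = (196 - 2*124) + (1/5)/(213*(9 + 213)) = (196 - 248) + (1/5)*(1/213)/222 = -52 + (1/5)*(1/213)*(1/222) = -52 + 1/236430 = -12294359/236430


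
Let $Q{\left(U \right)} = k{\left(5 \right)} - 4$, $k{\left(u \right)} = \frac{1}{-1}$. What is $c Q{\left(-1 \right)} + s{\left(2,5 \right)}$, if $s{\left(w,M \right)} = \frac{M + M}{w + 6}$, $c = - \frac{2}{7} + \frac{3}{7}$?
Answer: $\frac{15}{28} \approx 0.53571$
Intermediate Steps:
$k{\left(u \right)} = -1$
$Q{\left(U \right)} = -5$ ($Q{\left(U \right)} = -1 - 4 = -5$)
$c = \frac{1}{7}$ ($c = \left(-2\right) \frac{1}{7} + 3 \cdot \frac{1}{7} = - \frac{2}{7} + \frac{3}{7} = \frac{1}{7} \approx 0.14286$)
$s{\left(w,M \right)} = \frac{2 M}{6 + w}$
$c Q{\left(-1 \right)} + s{\left(2,5 \right)} = \frac{1}{7} \left(-5\right) + 2 \cdot 5 \frac{1}{6 + 2} = - \frac{5}{7} + 2 \cdot 5 \cdot \frac{1}{8} = - \frac{5}{7} + \frac{5}{4} = \frac{15}{28}$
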